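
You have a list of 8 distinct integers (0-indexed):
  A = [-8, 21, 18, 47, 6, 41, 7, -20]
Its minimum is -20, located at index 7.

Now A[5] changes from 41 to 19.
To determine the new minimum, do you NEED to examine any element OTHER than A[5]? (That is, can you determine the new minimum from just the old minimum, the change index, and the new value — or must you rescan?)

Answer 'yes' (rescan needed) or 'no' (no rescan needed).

Answer: no

Derivation:
Old min = -20 at index 7
Change at index 5: 41 -> 19
Index 5 was NOT the min. New min = min(-20, 19). No rescan of other elements needed.
Needs rescan: no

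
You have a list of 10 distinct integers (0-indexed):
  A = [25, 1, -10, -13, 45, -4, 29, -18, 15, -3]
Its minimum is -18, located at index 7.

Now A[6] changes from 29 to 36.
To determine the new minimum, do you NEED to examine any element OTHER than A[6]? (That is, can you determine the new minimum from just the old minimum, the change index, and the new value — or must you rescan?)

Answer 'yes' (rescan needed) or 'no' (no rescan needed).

Answer: no

Derivation:
Old min = -18 at index 7
Change at index 6: 29 -> 36
Index 6 was NOT the min. New min = min(-18, 36). No rescan of other elements needed.
Needs rescan: no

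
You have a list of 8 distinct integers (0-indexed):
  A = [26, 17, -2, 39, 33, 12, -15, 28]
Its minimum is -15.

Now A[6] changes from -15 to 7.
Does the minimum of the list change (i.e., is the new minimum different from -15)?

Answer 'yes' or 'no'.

Old min = -15
Change: A[6] -15 -> 7
Changed element was the min; new min must be rechecked.
New min = -2; changed? yes

Answer: yes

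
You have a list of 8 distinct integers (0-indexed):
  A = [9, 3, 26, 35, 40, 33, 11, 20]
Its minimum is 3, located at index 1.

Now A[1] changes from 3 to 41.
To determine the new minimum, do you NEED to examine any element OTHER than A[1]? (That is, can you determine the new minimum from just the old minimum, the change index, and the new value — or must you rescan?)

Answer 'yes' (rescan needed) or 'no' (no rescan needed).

Answer: yes

Derivation:
Old min = 3 at index 1
Change at index 1: 3 -> 41
Index 1 WAS the min and new value 41 > old min 3. Must rescan other elements to find the new min.
Needs rescan: yes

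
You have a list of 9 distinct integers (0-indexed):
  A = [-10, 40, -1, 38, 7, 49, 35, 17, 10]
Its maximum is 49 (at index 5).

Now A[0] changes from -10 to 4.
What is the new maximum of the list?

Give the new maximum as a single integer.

Answer: 49

Derivation:
Old max = 49 (at index 5)
Change: A[0] -10 -> 4
Changed element was NOT the old max.
  New max = max(old_max, new_val) = max(49, 4) = 49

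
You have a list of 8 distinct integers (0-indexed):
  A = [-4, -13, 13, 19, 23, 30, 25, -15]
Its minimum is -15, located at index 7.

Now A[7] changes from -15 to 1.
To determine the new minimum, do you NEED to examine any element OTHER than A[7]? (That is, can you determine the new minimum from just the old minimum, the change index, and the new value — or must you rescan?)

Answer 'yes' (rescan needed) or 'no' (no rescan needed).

Old min = -15 at index 7
Change at index 7: -15 -> 1
Index 7 WAS the min and new value 1 > old min -15. Must rescan other elements to find the new min.
Needs rescan: yes

Answer: yes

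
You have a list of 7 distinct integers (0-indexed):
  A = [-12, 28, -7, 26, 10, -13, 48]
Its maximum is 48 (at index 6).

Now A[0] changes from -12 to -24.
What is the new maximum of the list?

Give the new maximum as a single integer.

Old max = 48 (at index 6)
Change: A[0] -12 -> -24
Changed element was NOT the old max.
  New max = max(old_max, new_val) = max(48, -24) = 48

Answer: 48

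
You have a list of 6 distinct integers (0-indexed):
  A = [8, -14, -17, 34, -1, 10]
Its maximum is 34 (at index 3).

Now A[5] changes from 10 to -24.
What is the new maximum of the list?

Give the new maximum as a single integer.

Answer: 34

Derivation:
Old max = 34 (at index 3)
Change: A[5] 10 -> -24
Changed element was NOT the old max.
  New max = max(old_max, new_val) = max(34, -24) = 34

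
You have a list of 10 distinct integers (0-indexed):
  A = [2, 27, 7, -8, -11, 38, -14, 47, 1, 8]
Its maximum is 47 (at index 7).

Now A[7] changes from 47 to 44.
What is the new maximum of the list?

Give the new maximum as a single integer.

Answer: 44

Derivation:
Old max = 47 (at index 7)
Change: A[7] 47 -> 44
Changed element WAS the max -> may need rescan.
  Max of remaining elements: 38
  New max = max(44, 38) = 44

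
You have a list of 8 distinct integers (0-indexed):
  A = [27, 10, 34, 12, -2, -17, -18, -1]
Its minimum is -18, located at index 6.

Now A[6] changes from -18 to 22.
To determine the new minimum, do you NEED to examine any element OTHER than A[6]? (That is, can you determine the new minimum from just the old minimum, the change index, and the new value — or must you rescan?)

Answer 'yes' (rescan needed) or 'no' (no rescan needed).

Old min = -18 at index 6
Change at index 6: -18 -> 22
Index 6 WAS the min and new value 22 > old min -18. Must rescan other elements to find the new min.
Needs rescan: yes

Answer: yes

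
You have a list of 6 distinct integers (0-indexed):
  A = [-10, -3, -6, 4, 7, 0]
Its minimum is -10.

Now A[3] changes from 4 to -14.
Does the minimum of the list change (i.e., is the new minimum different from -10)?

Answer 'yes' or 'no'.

Old min = -10
Change: A[3] 4 -> -14
Changed element was NOT the min; min changes only if -14 < -10.
New min = -14; changed? yes

Answer: yes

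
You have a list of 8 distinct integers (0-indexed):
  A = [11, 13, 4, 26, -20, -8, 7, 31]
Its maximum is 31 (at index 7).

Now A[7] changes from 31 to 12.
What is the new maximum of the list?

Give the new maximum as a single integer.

Old max = 31 (at index 7)
Change: A[7] 31 -> 12
Changed element WAS the max -> may need rescan.
  Max of remaining elements: 26
  New max = max(12, 26) = 26

Answer: 26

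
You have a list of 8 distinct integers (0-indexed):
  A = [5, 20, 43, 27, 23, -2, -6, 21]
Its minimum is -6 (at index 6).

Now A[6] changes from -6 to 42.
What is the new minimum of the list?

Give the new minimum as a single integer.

Old min = -6 (at index 6)
Change: A[6] -6 -> 42
Changed element WAS the min. Need to check: is 42 still <= all others?
  Min of remaining elements: -2
  New min = min(42, -2) = -2

Answer: -2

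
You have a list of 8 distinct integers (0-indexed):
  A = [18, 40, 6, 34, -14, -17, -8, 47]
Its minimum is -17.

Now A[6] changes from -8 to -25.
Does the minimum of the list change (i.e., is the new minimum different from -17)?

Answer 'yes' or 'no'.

Answer: yes

Derivation:
Old min = -17
Change: A[6] -8 -> -25
Changed element was NOT the min; min changes only if -25 < -17.
New min = -25; changed? yes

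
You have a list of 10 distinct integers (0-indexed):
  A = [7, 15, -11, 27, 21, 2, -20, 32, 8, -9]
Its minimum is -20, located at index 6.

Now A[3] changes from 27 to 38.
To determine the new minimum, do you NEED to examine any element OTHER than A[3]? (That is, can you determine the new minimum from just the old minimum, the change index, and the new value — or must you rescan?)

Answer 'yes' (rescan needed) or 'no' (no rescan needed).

Old min = -20 at index 6
Change at index 3: 27 -> 38
Index 3 was NOT the min. New min = min(-20, 38). No rescan of other elements needed.
Needs rescan: no

Answer: no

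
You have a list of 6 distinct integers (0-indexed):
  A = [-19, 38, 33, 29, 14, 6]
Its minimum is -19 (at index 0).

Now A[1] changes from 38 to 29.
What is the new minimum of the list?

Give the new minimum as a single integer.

Old min = -19 (at index 0)
Change: A[1] 38 -> 29
Changed element was NOT the old min.
  New min = min(old_min, new_val) = min(-19, 29) = -19

Answer: -19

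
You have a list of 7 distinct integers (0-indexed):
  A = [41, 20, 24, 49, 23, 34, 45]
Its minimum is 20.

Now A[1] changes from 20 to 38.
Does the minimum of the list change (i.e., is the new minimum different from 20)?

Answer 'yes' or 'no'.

Old min = 20
Change: A[1] 20 -> 38
Changed element was the min; new min must be rechecked.
New min = 23; changed? yes

Answer: yes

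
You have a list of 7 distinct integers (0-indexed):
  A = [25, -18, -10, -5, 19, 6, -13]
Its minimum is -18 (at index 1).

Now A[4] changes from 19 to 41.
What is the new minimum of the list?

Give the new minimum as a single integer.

Old min = -18 (at index 1)
Change: A[4] 19 -> 41
Changed element was NOT the old min.
  New min = min(old_min, new_val) = min(-18, 41) = -18

Answer: -18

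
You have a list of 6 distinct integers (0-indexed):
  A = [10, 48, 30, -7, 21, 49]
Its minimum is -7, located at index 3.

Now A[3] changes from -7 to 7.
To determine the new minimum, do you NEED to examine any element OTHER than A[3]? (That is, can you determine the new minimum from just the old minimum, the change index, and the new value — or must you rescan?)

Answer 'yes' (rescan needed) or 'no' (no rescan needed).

Old min = -7 at index 3
Change at index 3: -7 -> 7
Index 3 WAS the min and new value 7 > old min -7. Must rescan other elements to find the new min.
Needs rescan: yes

Answer: yes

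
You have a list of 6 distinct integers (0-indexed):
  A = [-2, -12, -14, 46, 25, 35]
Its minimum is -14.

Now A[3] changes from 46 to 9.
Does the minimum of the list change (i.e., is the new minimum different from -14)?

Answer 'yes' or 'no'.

Old min = -14
Change: A[3] 46 -> 9
Changed element was NOT the min; min changes only if 9 < -14.
New min = -14; changed? no

Answer: no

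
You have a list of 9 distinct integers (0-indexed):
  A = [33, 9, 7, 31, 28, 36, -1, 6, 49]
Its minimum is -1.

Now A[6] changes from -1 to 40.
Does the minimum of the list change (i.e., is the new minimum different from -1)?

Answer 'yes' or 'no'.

Old min = -1
Change: A[6] -1 -> 40
Changed element was the min; new min must be rechecked.
New min = 6; changed? yes

Answer: yes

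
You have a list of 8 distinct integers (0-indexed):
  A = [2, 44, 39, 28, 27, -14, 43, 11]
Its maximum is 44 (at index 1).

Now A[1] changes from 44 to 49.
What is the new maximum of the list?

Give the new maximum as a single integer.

Answer: 49

Derivation:
Old max = 44 (at index 1)
Change: A[1] 44 -> 49
Changed element WAS the max -> may need rescan.
  Max of remaining elements: 43
  New max = max(49, 43) = 49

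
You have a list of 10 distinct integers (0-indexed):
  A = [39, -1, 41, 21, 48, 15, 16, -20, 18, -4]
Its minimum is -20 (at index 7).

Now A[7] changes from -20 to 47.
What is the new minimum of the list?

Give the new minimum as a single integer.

Old min = -20 (at index 7)
Change: A[7] -20 -> 47
Changed element WAS the min. Need to check: is 47 still <= all others?
  Min of remaining elements: -4
  New min = min(47, -4) = -4

Answer: -4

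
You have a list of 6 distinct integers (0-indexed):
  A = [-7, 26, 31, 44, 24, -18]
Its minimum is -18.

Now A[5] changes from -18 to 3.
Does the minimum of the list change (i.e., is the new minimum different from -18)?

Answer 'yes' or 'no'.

Answer: yes

Derivation:
Old min = -18
Change: A[5] -18 -> 3
Changed element was the min; new min must be rechecked.
New min = -7; changed? yes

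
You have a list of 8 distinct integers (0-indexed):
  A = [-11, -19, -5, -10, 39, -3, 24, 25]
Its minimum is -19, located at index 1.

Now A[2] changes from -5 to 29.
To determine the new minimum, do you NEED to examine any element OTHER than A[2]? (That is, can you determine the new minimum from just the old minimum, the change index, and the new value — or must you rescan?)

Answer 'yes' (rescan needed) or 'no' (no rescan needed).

Old min = -19 at index 1
Change at index 2: -5 -> 29
Index 2 was NOT the min. New min = min(-19, 29). No rescan of other elements needed.
Needs rescan: no

Answer: no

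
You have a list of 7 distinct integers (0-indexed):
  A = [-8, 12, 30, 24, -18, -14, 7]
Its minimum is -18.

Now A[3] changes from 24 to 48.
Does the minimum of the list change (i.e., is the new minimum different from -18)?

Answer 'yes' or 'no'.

Old min = -18
Change: A[3] 24 -> 48
Changed element was NOT the min; min changes only if 48 < -18.
New min = -18; changed? no

Answer: no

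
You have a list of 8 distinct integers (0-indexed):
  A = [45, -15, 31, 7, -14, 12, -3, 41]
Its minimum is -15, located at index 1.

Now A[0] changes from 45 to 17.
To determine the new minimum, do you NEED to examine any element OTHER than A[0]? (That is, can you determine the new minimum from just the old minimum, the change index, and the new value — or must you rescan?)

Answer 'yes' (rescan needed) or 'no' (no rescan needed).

Old min = -15 at index 1
Change at index 0: 45 -> 17
Index 0 was NOT the min. New min = min(-15, 17). No rescan of other elements needed.
Needs rescan: no

Answer: no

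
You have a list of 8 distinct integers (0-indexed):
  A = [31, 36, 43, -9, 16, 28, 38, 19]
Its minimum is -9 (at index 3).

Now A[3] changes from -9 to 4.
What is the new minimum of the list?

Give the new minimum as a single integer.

Old min = -9 (at index 3)
Change: A[3] -9 -> 4
Changed element WAS the min. Need to check: is 4 still <= all others?
  Min of remaining elements: 16
  New min = min(4, 16) = 4

Answer: 4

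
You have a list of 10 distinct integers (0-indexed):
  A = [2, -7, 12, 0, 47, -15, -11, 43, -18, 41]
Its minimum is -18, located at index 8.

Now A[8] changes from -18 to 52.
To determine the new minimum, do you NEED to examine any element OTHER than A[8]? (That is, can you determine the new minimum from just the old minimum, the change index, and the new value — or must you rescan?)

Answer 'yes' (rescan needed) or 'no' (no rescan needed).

Answer: yes

Derivation:
Old min = -18 at index 8
Change at index 8: -18 -> 52
Index 8 WAS the min and new value 52 > old min -18. Must rescan other elements to find the new min.
Needs rescan: yes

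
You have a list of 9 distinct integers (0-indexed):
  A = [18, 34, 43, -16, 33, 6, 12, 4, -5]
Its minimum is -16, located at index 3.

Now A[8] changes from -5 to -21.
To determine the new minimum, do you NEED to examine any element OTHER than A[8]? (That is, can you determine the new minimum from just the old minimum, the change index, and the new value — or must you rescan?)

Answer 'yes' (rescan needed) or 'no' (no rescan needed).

Old min = -16 at index 3
Change at index 8: -5 -> -21
Index 8 was NOT the min. New min = min(-16, -21). No rescan of other elements needed.
Needs rescan: no

Answer: no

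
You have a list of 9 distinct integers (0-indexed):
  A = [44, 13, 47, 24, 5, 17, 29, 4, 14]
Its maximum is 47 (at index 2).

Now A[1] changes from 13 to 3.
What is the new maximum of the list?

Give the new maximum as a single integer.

Answer: 47

Derivation:
Old max = 47 (at index 2)
Change: A[1] 13 -> 3
Changed element was NOT the old max.
  New max = max(old_max, new_val) = max(47, 3) = 47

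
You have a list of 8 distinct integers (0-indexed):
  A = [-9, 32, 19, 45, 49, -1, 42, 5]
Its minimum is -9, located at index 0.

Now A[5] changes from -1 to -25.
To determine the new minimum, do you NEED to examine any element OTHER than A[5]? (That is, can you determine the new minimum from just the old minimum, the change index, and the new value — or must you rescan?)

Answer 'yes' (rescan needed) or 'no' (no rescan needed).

Old min = -9 at index 0
Change at index 5: -1 -> -25
Index 5 was NOT the min. New min = min(-9, -25). No rescan of other elements needed.
Needs rescan: no

Answer: no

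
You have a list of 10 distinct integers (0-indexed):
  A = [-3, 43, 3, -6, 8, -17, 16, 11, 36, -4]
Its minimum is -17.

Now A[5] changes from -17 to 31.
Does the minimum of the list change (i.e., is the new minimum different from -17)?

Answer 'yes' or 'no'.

Answer: yes

Derivation:
Old min = -17
Change: A[5] -17 -> 31
Changed element was the min; new min must be rechecked.
New min = -6; changed? yes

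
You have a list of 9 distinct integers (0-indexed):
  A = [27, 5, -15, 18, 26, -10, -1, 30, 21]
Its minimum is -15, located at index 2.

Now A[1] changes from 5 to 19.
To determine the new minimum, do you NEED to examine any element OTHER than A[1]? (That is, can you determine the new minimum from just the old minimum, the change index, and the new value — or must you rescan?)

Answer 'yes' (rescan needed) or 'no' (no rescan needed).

Old min = -15 at index 2
Change at index 1: 5 -> 19
Index 1 was NOT the min. New min = min(-15, 19). No rescan of other elements needed.
Needs rescan: no

Answer: no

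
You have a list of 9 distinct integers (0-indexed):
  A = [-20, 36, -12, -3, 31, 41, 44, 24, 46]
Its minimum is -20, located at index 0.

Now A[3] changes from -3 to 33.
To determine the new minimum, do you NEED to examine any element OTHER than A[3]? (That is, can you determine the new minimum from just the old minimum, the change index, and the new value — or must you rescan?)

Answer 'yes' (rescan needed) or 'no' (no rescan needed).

Old min = -20 at index 0
Change at index 3: -3 -> 33
Index 3 was NOT the min. New min = min(-20, 33). No rescan of other elements needed.
Needs rescan: no

Answer: no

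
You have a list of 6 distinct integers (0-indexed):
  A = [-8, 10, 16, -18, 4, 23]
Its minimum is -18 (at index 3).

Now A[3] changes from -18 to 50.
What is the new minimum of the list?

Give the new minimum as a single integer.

Old min = -18 (at index 3)
Change: A[3] -18 -> 50
Changed element WAS the min. Need to check: is 50 still <= all others?
  Min of remaining elements: -8
  New min = min(50, -8) = -8

Answer: -8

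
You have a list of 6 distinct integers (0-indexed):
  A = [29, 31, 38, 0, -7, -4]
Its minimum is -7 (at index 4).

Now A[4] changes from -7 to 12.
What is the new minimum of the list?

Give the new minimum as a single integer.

Answer: -4

Derivation:
Old min = -7 (at index 4)
Change: A[4] -7 -> 12
Changed element WAS the min. Need to check: is 12 still <= all others?
  Min of remaining elements: -4
  New min = min(12, -4) = -4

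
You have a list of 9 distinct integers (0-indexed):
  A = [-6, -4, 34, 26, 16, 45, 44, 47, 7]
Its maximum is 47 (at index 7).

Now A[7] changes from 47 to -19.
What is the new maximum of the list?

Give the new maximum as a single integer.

Old max = 47 (at index 7)
Change: A[7] 47 -> -19
Changed element WAS the max -> may need rescan.
  Max of remaining elements: 45
  New max = max(-19, 45) = 45

Answer: 45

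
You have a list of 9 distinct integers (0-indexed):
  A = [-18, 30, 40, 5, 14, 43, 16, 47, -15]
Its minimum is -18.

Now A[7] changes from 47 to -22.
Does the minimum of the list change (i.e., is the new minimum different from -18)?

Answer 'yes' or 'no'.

Answer: yes

Derivation:
Old min = -18
Change: A[7] 47 -> -22
Changed element was NOT the min; min changes only if -22 < -18.
New min = -22; changed? yes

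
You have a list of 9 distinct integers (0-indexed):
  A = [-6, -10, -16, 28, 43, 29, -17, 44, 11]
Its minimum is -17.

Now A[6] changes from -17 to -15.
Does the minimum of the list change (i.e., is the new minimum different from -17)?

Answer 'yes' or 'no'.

Answer: yes

Derivation:
Old min = -17
Change: A[6] -17 -> -15
Changed element was the min; new min must be rechecked.
New min = -16; changed? yes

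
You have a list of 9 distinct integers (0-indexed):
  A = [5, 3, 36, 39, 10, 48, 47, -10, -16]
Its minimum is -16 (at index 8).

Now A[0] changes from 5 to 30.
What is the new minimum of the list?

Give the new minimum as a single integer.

Old min = -16 (at index 8)
Change: A[0] 5 -> 30
Changed element was NOT the old min.
  New min = min(old_min, new_val) = min(-16, 30) = -16

Answer: -16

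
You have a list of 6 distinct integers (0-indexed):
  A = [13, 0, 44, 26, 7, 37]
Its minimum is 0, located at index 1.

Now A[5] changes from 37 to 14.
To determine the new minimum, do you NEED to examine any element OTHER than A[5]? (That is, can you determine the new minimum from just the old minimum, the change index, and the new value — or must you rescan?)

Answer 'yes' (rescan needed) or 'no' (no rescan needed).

Answer: no

Derivation:
Old min = 0 at index 1
Change at index 5: 37 -> 14
Index 5 was NOT the min. New min = min(0, 14). No rescan of other elements needed.
Needs rescan: no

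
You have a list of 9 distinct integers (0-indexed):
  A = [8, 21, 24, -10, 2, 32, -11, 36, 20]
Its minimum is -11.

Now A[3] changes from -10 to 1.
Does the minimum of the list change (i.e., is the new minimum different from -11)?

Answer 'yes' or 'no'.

Old min = -11
Change: A[3] -10 -> 1
Changed element was NOT the min; min changes only if 1 < -11.
New min = -11; changed? no

Answer: no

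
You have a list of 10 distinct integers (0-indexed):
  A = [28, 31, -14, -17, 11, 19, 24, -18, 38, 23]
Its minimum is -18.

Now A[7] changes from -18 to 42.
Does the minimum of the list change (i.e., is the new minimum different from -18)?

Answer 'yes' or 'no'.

Answer: yes

Derivation:
Old min = -18
Change: A[7] -18 -> 42
Changed element was the min; new min must be rechecked.
New min = -17; changed? yes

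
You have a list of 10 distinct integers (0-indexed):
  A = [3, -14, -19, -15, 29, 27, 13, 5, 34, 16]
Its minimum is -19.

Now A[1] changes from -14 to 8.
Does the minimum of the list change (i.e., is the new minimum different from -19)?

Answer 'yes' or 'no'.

Old min = -19
Change: A[1] -14 -> 8
Changed element was NOT the min; min changes only if 8 < -19.
New min = -19; changed? no

Answer: no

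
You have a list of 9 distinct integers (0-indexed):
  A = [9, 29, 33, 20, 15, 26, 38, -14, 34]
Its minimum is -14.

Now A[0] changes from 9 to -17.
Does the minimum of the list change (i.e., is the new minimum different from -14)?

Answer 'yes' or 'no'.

Answer: yes

Derivation:
Old min = -14
Change: A[0] 9 -> -17
Changed element was NOT the min; min changes only if -17 < -14.
New min = -17; changed? yes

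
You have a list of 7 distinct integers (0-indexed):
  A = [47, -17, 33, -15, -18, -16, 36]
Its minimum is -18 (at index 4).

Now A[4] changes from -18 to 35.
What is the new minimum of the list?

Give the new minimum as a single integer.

Old min = -18 (at index 4)
Change: A[4] -18 -> 35
Changed element WAS the min. Need to check: is 35 still <= all others?
  Min of remaining elements: -17
  New min = min(35, -17) = -17

Answer: -17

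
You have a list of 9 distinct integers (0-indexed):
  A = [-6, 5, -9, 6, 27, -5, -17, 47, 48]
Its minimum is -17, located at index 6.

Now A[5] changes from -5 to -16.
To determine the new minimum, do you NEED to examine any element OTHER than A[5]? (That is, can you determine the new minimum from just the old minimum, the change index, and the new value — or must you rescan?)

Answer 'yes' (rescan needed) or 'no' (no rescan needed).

Old min = -17 at index 6
Change at index 5: -5 -> -16
Index 5 was NOT the min. New min = min(-17, -16). No rescan of other elements needed.
Needs rescan: no

Answer: no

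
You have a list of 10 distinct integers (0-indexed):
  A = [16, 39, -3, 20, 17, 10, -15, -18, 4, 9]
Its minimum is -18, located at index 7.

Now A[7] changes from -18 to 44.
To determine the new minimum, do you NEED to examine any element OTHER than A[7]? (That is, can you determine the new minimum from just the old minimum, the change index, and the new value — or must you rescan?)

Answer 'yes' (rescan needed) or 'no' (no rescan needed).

Old min = -18 at index 7
Change at index 7: -18 -> 44
Index 7 WAS the min and new value 44 > old min -18. Must rescan other elements to find the new min.
Needs rescan: yes

Answer: yes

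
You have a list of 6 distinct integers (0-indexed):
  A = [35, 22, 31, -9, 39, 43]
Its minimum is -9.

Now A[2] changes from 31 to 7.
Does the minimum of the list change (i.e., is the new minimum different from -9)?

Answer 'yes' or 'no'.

Answer: no

Derivation:
Old min = -9
Change: A[2] 31 -> 7
Changed element was NOT the min; min changes only if 7 < -9.
New min = -9; changed? no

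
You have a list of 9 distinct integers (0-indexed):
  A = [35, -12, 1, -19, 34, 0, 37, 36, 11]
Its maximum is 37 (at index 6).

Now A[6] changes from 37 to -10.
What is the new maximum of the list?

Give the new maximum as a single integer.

Answer: 36

Derivation:
Old max = 37 (at index 6)
Change: A[6] 37 -> -10
Changed element WAS the max -> may need rescan.
  Max of remaining elements: 36
  New max = max(-10, 36) = 36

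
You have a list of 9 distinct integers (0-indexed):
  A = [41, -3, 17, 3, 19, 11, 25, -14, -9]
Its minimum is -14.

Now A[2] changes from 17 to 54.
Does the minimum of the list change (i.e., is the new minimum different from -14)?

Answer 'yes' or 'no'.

Old min = -14
Change: A[2] 17 -> 54
Changed element was NOT the min; min changes only if 54 < -14.
New min = -14; changed? no

Answer: no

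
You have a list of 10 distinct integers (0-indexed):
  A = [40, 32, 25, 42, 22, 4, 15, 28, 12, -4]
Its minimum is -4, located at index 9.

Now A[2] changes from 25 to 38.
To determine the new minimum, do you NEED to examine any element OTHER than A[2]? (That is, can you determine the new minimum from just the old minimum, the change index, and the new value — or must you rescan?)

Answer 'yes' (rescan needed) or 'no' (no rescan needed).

Answer: no

Derivation:
Old min = -4 at index 9
Change at index 2: 25 -> 38
Index 2 was NOT the min. New min = min(-4, 38). No rescan of other elements needed.
Needs rescan: no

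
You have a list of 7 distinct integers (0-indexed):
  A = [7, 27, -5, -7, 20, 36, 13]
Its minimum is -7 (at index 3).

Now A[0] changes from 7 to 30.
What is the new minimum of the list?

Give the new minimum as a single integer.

Answer: -7

Derivation:
Old min = -7 (at index 3)
Change: A[0] 7 -> 30
Changed element was NOT the old min.
  New min = min(old_min, new_val) = min(-7, 30) = -7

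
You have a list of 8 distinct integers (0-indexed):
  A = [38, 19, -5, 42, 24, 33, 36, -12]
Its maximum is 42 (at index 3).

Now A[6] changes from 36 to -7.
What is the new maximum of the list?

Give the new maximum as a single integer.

Old max = 42 (at index 3)
Change: A[6] 36 -> -7
Changed element was NOT the old max.
  New max = max(old_max, new_val) = max(42, -7) = 42

Answer: 42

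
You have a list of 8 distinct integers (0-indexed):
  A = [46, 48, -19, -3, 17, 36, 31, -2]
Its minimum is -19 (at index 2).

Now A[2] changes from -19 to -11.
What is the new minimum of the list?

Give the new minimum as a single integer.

Old min = -19 (at index 2)
Change: A[2] -19 -> -11
Changed element WAS the min. Need to check: is -11 still <= all others?
  Min of remaining elements: -3
  New min = min(-11, -3) = -11

Answer: -11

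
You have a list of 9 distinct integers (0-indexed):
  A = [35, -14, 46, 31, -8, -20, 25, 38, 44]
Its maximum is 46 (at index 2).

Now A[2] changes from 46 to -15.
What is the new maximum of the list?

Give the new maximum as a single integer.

Old max = 46 (at index 2)
Change: A[2] 46 -> -15
Changed element WAS the max -> may need rescan.
  Max of remaining elements: 44
  New max = max(-15, 44) = 44

Answer: 44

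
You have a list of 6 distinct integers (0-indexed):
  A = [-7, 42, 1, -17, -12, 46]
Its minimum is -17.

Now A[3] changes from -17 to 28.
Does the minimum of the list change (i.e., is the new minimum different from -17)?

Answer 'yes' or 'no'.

Old min = -17
Change: A[3] -17 -> 28
Changed element was the min; new min must be rechecked.
New min = -12; changed? yes

Answer: yes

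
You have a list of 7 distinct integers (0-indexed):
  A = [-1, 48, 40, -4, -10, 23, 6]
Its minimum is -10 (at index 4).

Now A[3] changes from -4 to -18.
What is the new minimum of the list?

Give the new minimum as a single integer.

Old min = -10 (at index 4)
Change: A[3] -4 -> -18
Changed element was NOT the old min.
  New min = min(old_min, new_val) = min(-10, -18) = -18

Answer: -18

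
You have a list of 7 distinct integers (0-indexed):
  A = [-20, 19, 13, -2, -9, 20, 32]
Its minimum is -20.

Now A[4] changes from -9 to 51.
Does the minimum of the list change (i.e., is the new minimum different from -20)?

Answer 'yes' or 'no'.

Old min = -20
Change: A[4] -9 -> 51
Changed element was NOT the min; min changes only if 51 < -20.
New min = -20; changed? no

Answer: no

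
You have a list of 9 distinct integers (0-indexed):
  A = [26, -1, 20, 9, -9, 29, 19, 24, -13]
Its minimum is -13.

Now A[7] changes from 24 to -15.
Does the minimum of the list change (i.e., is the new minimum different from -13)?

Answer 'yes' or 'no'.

Answer: yes

Derivation:
Old min = -13
Change: A[7] 24 -> -15
Changed element was NOT the min; min changes only if -15 < -13.
New min = -15; changed? yes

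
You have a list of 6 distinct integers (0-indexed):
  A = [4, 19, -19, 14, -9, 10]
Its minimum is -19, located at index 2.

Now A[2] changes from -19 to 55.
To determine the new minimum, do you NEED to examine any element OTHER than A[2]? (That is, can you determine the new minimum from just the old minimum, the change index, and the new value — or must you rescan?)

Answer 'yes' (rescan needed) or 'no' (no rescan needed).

Answer: yes

Derivation:
Old min = -19 at index 2
Change at index 2: -19 -> 55
Index 2 WAS the min and new value 55 > old min -19. Must rescan other elements to find the new min.
Needs rescan: yes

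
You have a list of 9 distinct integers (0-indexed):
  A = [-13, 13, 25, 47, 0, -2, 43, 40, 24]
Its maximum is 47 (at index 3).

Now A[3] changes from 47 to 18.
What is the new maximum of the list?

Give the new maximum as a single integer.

Old max = 47 (at index 3)
Change: A[3] 47 -> 18
Changed element WAS the max -> may need rescan.
  Max of remaining elements: 43
  New max = max(18, 43) = 43

Answer: 43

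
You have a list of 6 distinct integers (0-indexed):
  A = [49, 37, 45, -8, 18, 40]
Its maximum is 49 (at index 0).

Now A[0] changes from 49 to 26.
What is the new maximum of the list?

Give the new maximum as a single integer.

Answer: 45

Derivation:
Old max = 49 (at index 0)
Change: A[0] 49 -> 26
Changed element WAS the max -> may need rescan.
  Max of remaining elements: 45
  New max = max(26, 45) = 45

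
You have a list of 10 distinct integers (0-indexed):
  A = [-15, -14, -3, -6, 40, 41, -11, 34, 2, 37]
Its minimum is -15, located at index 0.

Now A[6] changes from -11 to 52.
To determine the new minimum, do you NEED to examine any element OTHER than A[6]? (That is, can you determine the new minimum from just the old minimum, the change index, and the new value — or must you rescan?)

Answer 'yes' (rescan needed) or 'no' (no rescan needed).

Old min = -15 at index 0
Change at index 6: -11 -> 52
Index 6 was NOT the min. New min = min(-15, 52). No rescan of other elements needed.
Needs rescan: no

Answer: no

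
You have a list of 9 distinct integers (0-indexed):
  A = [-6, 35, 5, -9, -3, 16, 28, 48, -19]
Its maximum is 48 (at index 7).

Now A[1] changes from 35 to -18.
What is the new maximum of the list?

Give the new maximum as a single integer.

Answer: 48

Derivation:
Old max = 48 (at index 7)
Change: A[1] 35 -> -18
Changed element was NOT the old max.
  New max = max(old_max, new_val) = max(48, -18) = 48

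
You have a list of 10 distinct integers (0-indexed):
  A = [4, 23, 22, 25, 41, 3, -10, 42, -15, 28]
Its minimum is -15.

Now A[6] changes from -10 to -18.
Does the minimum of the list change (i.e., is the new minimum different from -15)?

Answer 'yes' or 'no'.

Old min = -15
Change: A[6] -10 -> -18
Changed element was NOT the min; min changes only if -18 < -15.
New min = -18; changed? yes

Answer: yes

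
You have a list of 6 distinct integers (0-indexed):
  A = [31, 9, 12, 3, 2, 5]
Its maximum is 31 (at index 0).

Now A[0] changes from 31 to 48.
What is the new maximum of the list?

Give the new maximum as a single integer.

Answer: 48

Derivation:
Old max = 31 (at index 0)
Change: A[0] 31 -> 48
Changed element WAS the max -> may need rescan.
  Max of remaining elements: 12
  New max = max(48, 12) = 48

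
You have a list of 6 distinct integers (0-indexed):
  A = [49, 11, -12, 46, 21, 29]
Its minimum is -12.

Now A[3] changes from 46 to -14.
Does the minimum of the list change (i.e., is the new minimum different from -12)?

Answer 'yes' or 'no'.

Old min = -12
Change: A[3] 46 -> -14
Changed element was NOT the min; min changes only if -14 < -12.
New min = -14; changed? yes

Answer: yes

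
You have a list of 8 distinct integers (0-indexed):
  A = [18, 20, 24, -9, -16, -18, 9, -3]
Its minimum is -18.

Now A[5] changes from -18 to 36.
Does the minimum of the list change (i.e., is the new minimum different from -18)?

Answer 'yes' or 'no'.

Old min = -18
Change: A[5] -18 -> 36
Changed element was the min; new min must be rechecked.
New min = -16; changed? yes

Answer: yes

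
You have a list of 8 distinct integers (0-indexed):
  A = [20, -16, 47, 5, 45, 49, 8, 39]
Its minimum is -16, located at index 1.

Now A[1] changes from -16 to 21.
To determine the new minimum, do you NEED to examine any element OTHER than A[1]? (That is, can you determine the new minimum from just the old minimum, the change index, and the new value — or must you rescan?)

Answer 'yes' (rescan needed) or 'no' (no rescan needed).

Answer: yes

Derivation:
Old min = -16 at index 1
Change at index 1: -16 -> 21
Index 1 WAS the min and new value 21 > old min -16. Must rescan other elements to find the new min.
Needs rescan: yes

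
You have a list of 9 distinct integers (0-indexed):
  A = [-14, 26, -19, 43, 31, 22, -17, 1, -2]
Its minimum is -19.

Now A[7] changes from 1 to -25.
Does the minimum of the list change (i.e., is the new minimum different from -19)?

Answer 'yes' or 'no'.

Old min = -19
Change: A[7] 1 -> -25
Changed element was NOT the min; min changes only if -25 < -19.
New min = -25; changed? yes

Answer: yes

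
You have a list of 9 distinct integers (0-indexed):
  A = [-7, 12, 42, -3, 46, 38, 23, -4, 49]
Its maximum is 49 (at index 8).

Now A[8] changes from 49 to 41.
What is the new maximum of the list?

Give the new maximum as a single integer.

Old max = 49 (at index 8)
Change: A[8] 49 -> 41
Changed element WAS the max -> may need rescan.
  Max of remaining elements: 46
  New max = max(41, 46) = 46

Answer: 46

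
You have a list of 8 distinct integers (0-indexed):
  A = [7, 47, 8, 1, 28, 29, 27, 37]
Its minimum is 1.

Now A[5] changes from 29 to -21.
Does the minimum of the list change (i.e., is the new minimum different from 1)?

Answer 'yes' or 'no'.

Old min = 1
Change: A[5] 29 -> -21
Changed element was NOT the min; min changes only if -21 < 1.
New min = -21; changed? yes

Answer: yes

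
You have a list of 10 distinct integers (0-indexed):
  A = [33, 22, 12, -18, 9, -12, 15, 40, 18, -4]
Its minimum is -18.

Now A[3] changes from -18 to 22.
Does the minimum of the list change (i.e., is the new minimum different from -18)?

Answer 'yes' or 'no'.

Answer: yes

Derivation:
Old min = -18
Change: A[3] -18 -> 22
Changed element was the min; new min must be rechecked.
New min = -12; changed? yes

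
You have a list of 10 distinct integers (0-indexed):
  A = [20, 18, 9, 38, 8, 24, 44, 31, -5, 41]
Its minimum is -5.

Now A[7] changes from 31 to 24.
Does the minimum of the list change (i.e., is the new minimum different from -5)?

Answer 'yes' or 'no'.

Old min = -5
Change: A[7] 31 -> 24
Changed element was NOT the min; min changes only if 24 < -5.
New min = -5; changed? no

Answer: no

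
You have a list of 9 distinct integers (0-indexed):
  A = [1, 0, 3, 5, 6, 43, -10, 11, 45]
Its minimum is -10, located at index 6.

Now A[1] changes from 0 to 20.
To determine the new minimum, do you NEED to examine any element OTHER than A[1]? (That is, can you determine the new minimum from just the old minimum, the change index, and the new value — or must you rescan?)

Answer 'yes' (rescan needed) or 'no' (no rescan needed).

Answer: no

Derivation:
Old min = -10 at index 6
Change at index 1: 0 -> 20
Index 1 was NOT the min. New min = min(-10, 20). No rescan of other elements needed.
Needs rescan: no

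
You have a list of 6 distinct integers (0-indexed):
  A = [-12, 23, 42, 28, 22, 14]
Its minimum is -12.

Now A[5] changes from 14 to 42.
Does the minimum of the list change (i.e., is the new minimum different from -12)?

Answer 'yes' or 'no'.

Answer: no

Derivation:
Old min = -12
Change: A[5] 14 -> 42
Changed element was NOT the min; min changes only if 42 < -12.
New min = -12; changed? no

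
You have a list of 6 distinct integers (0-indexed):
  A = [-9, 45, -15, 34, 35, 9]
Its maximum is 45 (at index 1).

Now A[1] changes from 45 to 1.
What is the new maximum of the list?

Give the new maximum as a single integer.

Old max = 45 (at index 1)
Change: A[1] 45 -> 1
Changed element WAS the max -> may need rescan.
  Max of remaining elements: 35
  New max = max(1, 35) = 35

Answer: 35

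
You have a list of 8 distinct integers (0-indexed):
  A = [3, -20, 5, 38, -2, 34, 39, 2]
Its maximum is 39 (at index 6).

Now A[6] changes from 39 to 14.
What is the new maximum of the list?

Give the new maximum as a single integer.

Old max = 39 (at index 6)
Change: A[6] 39 -> 14
Changed element WAS the max -> may need rescan.
  Max of remaining elements: 38
  New max = max(14, 38) = 38

Answer: 38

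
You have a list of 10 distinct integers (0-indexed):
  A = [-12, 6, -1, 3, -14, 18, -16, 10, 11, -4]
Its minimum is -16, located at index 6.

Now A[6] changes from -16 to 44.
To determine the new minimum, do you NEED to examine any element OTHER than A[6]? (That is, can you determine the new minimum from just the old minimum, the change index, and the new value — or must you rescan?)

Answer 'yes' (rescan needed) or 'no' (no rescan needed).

Old min = -16 at index 6
Change at index 6: -16 -> 44
Index 6 WAS the min and new value 44 > old min -16. Must rescan other elements to find the new min.
Needs rescan: yes

Answer: yes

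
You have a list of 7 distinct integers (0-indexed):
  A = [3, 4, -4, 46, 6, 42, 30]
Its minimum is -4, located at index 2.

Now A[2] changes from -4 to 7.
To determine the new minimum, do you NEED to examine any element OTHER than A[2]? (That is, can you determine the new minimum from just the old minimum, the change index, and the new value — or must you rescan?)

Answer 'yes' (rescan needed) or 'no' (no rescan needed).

Old min = -4 at index 2
Change at index 2: -4 -> 7
Index 2 WAS the min and new value 7 > old min -4. Must rescan other elements to find the new min.
Needs rescan: yes

Answer: yes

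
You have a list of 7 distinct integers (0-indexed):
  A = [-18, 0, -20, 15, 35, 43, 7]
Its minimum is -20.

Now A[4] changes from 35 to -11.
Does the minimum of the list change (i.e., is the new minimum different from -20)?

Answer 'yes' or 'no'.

Answer: no

Derivation:
Old min = -20
Change: A[4] 35 -> -11
Changed element was NOT the min; min changes only if -11 < -20.
New min = -20; changed? no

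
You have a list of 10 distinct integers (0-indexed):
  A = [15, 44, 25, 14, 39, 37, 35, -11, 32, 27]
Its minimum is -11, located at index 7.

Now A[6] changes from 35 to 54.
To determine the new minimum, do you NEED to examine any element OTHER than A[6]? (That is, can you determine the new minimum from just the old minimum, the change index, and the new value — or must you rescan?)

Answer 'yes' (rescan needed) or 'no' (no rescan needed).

Answer: no

Derivation:
Old min = -11 at index 7
Change at index 6: 35 -> 54
Index 6 was NOT the min. New min = min(-11, 54). No rescan of other elements needed.
Needs rescan: no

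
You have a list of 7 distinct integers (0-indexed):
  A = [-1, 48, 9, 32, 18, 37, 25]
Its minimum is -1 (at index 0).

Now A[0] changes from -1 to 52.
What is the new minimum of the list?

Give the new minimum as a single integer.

Answer: 9

Derivation:
Old min = -1 (at index 0)
Change: A[0] -1 -> 52
Changed element WAS the min. Need to check: is 52 still <= all others?
  Min of remaining elements: 9
  New min = min(52, 9) = 9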